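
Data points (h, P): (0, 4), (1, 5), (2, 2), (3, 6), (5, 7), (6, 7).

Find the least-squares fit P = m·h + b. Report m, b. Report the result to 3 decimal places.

The normal system AᵀA·[m, b]ᵀ = AᵀP is [[75, 17]; [17, 6]]·[m, b]ᵀ = [104, 31]ᵀ.
det = 75·6 − 17² = 161.
m = (104·6 − 17·31)/161 = 97/161; b = (75·31 − 17·104)/161 = 557/161.

m = 0.602, b = 3.460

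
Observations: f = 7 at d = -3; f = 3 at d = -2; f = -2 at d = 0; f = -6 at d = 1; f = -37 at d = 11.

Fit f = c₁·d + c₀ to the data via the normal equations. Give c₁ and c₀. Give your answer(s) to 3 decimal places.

c₁ = -3.123, c₀ = -2.628

MᵀM·[c₁, c₀]ᵀ = Mᵀf reads: 135·c₁ + 7·c₀ = -440;  7·c₁ + 5·c₀ = -35.
(Σd·d = 135, Σd = 7, Σ1 = 5, Σd·f = -440, Σf = -35.)
det = 135·5 − 7² = 626.
c₁ = ((-440)·5 − 7·(-35))/626 = -1955/626; c₀ = (135·(-35) − 7·(-440))/626 = -1645/626.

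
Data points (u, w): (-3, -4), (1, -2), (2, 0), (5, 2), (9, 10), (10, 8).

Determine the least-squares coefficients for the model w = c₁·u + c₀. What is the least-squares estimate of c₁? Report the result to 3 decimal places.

c₁ = 1.081

Normal-equation sums: Σu·u = 220, Σu = 24, Σ1 = 6.
Right-hand side: Σu·w = 190, Σw = 14.
AᵀA·[c₁, c₀]ᵀ = Aᵀw becomes [[220, 24]; [24, 6]]·[c₁, c₀]ᵀ = [190, 14]ᵀ.
Eliminating c₀: 6·(row 1) − 24·(row 2) gives 744·c₁ = 6·190 − 24·14 = 804, so c₁ = 67/62.
Then c₀ = (14 − 24·(67/62))/6 = -185/93.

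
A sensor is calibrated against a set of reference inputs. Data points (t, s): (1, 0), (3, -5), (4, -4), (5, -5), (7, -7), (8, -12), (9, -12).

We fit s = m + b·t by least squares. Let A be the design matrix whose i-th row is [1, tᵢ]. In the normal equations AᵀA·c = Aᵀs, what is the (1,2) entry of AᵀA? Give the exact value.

Row 1 ↔ basis 1, column 2 ↔ basis t, so (AᵀA)_{1,2} = Σᵢ t = (1)·(1) + (1)·(3) + (1)·(4) + (1)·(5) + (1)·(7) + (1)·(8) + (1)·(9) = 37.

37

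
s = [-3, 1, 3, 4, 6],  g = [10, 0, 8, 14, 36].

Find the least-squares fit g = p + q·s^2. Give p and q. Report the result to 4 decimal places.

p = -0.7929, q = 1.0136

From the data, Σ1 = 5, Σs^2 = 71, Σs^2·s^2 = 1715.
Moment sums: Σg = 68, Σs^2·g = 1682.
Determinant 5·1715 − 71² = 3534.
p = (68·1715 − 71·1682)/3534 = -467/589; q = (5·1682 − 71·68)/3534 = 597/589.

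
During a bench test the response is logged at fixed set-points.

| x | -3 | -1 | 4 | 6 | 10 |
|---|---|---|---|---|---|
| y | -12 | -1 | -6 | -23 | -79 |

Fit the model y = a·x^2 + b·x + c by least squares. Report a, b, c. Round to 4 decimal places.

From the data, Σx^2·x^2 = 11634, Σx^2·x = 1252, Σx^2 = 162, Σx·x = 162, Σx = 16, Σ1 = 5.
And Σx^2·y = -8933, Σx·y = -915, Σy = -121.
AᵀA·[a, b, c]ᵀ = Aᵀy becomes [[11634, 1252, 162]; [1252, 162, 16]; [162, 16, 5]]·[a, b, c]ᵀ = [-8933, -915, -121]ᵀ.
Row-reducing yields a = -420505/423278, b = 767837/423278, c = 461978/211639.

a = -0.9934, b = 1.8140, c = 2.1829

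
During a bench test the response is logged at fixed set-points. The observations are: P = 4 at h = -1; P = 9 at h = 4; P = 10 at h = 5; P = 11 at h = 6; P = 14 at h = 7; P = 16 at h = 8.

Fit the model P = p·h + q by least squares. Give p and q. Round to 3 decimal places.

p = 1.272, q = 4.518

From the data, Σh·h = 191, Σh = 29, Σ1 = 6.
For XᵀP: Σh·P = 374, ΣP = 64.
So XᵀX·[p, q]ᵀ = XᵀP: [[191, 29]; [29, 6]]·[p, q]ᵀ = [374, 64]ᵀ.
Eliminating q: 6·(row 1) − 29·(row 2) gives 305·p = 6·374 − 29·64 = 388, so p = 388/305.
Then q = (64 − 29·(388/305))/6 = 1378/305.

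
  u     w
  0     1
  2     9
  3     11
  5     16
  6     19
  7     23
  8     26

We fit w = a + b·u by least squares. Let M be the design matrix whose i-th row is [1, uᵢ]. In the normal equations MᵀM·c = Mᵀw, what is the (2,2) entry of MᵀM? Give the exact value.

Row 2 ↔ basis u, column 2 ↔ basis u, so (MᵀM)_{2,2} = Σᵢ (u)·(u) = (0)·(0) + (2)·(2) + (3)·(3) + (5)·(5) + (6)·(6) + (7)·(7) + (8)·(8) = 187.

187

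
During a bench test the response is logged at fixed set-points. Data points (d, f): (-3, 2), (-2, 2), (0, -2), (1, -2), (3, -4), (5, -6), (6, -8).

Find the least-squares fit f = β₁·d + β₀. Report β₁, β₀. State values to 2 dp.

Forming XᵀX = [[84, 10]; [10, 7]] and Xᵀf = [-102, -18]ᵀ gives XᵀX·[β₁, β₀]ᵀ = Xᵀf.
Δ = 84·7 − 10² = 488.
β₁ = ((-102)·7 − 10·(-18))/488 = -267/244; β₀ = (84·(-18) − 10·(-102))/488 = -123/122.

β₁ = -1.09, β₀ = -1.01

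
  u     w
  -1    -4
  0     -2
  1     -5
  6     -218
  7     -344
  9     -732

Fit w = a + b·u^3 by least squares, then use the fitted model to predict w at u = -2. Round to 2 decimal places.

ŵ = 4.80

Entries of XᵀX: Σ1 = 6, Σu^3 = 1288, Σu^3·u^3 = 695748.
For Xᵀw: Σw = -1305, Σu^3·w = -698709.
Δ = 6·695748 − 1288² = 2515544.
a = ((-1305)·695748 − 1288·(-698709))/2515544 = -2003487/628886; b = (6·(-698709) − 1288·(-1305))/2515544 = -1255707/1257772.
At u = -2: ŵ = (-2003487/628886)·(1) + (-1255707/1257772)·(-8) = 3019341/628886.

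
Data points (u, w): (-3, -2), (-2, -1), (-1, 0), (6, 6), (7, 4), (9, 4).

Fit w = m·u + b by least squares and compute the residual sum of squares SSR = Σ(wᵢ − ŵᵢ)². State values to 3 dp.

SSR = 7.772

The normal equations are: 180·m + 16·b = 108;  16·m + 6·b = 11.
(Σu·u = 180, Σu = 16, Σ1 = 6, Σu·w = 108, Σw = 11.)
Eliminating b: 6·(row 1) − 16·(row 2) gives 824·m = 6·108 − 16·11 = 472, so m = 59/103.
Then b = (11 − 16·(59/103))/6 = 63/206.
Residuals: -121/206, -33/206, 55/206, 465/206, -65/206, -301/206; SSR = 1601/206.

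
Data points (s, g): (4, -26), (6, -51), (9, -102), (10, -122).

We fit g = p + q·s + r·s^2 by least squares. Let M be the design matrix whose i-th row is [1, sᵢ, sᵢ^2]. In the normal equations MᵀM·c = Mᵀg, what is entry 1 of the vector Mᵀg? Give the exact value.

-301

Entry 1 ↔ basis 1, so (Mᵀg)_{1} = Σᵢ gᵢ = (1)·(-26) + (1)·(-51) + (1)·(-102) + (1)·(-122) = -301.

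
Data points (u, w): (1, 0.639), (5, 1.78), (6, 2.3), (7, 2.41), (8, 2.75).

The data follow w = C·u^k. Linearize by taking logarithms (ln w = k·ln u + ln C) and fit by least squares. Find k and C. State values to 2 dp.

k = 0.69, C = 0.63

Linearized form: ln w = k·ln u + ln C. From the 5 transformed points,
Σln u = 7.4265, Σ(ln u)² = 13.9113, Σln w = 2.8529, Σln u·ln w = 6.2356.
Equations: 13.9113·k + 7.4265·ln C = 6.2356;  7.4265·k + 5·ln C = 2.8529.
Solving (det = 14.4030): k = 0.69367, ln C = -0.45974, so C = exp(-0.45974) = 0.63145.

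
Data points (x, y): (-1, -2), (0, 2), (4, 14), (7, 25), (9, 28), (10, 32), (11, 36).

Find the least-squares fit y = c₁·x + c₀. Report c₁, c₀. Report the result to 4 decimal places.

c₁ = 3.0809, c₀ = 1.6803

Forming AᵀA = [[368, 40]; [40, 7]] and Aᵀy = [1201, 135]ᵀ gives AᵀA·[c₁, c₀]ᵀ = Aᵀy.
det = 368·7 − 40² = 976.
c₁ = (1201·7 − 40·135)/976 = 3007/976; c₀ = (368·135 − 40·1201)/976 = 205/122.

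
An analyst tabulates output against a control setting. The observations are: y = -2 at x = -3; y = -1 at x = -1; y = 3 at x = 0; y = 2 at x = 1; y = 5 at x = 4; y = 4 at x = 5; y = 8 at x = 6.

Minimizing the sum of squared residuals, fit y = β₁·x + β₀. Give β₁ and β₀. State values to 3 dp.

β₁ = 0.956, β₀ = 1.076

From the data, Σx·x = 88, Σx = 12, Σ1 = 7.
Moment sums: Σx·y = 97, Σy = 19.
MᵀM·[β₁, β₀]ᵀ = Mᵀy becomes [[88, 12]; [12, 7]]·[β₁, β₀]ᵀ = [97, 19]ᵀ.
det = 88·7 − 12² = 472.
β₁ = (97·7 − 12·19)/472 = 451/472; β₀ = (88·19 − 12·97)/472 = 127/118.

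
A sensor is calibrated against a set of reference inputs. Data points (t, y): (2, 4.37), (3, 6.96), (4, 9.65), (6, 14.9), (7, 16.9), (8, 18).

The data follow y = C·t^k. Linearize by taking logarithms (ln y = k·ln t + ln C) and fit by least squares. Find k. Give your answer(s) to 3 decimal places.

Let Y = ln y. Fitting Y = k·ln t + ln C by least squares:
Sums: Σln t = 8.9952, Σ(ln t)² = 14.9303, Σln y = 14.1009, Σln t·ln y = 22.6487.
Normal system: [[14.9303, 8.9952]; [8.9952, 6]]·[k, ln C]ᵀ = [22.6487, 14.1009]ᵀ.
Solving (det = 8.6686): k = 1.04418, ln C = 0.78473.

k = 1.044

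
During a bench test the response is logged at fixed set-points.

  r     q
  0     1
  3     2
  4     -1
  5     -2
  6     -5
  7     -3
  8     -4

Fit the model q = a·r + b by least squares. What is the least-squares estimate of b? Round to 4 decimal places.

b = 2.0230

Compute the Gram sums: Σr·r = 199, Σr = 33, Σ1 = 7.
For Mᵀq: Σr·q = -91, Σq = -12.
Normal equations: [[199, 33]; [33, 7]]·[a, b]ᵀ = [-91, -12]ᵀ.
Eliminating b: 7·(row 1) − 33·(row 2) gives 304·a = 7·(-91) − 33·(-12) = -241, so a = -241/304.
Then b = ((-12) − 33·(-241/304))/7 = 615/304.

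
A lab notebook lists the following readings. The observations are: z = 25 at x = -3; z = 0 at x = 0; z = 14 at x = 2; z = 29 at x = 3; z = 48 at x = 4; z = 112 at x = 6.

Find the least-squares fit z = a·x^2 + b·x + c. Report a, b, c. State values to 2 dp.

a = 3.00, b = 0.56, c = -0.11

Normal-equation sums: Σx^2·x^2 = 1730, Σx^2·x = 288, Σx^2 = 74, Σx·x = 74, Σx = 12, Σ1 = 6.
For Aᵀz: Σx^2·z = 5342, Σx·z = 904, Σz = 228.
Normal equations: [[1730, 288, 74]; [288, 74, 12]; [74, 12, 6]]·[a, b, c]ᵀ = [5342, 904, 228]ᵀ.
Inverting the 3×3 Gram matrix, [a, b, c]ᵀ = [9567/3190, 4487/7975, -1813/15950]ᵀ.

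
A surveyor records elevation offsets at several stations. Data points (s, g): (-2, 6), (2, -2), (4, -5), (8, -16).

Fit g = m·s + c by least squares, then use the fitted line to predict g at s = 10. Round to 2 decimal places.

ĝ = -19.46

Compute the Gram sums: Σs·s = 88, Σs = 12, Σ1 = 4.
For Aᵀg: Σs·g = -164, Σg = -17.
So AᵀA·[m, c]ᵀ = Aᵀg: [[88, 12]; [12, 4]]·[m, c]ᵀ = [-164, -17]ᵀ.
Δ = 88·4 − 12² = 208.
m = ((-164)·4 − 12·(-17))/208 = -113/52; c = (88·(-17) − 12·(-164))/208 = 59/26.
At s = 10: ĝ = (-113/52)·(10) + (59/26)·(1) = -253/13.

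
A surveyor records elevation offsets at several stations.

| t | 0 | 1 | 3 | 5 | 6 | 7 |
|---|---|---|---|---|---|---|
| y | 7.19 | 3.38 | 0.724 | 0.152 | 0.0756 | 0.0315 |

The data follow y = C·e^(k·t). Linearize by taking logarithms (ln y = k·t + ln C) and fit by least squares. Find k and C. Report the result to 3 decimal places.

k = -0.771, C = 7.276

Let Y = ln y. Fitting Y = k·t + ln C by least squares:
XᵀX = [[120.0000, 22.0000]; [22.0000, 6]], rhs = [-48.8686, -5.0563]ᵀ  (here Σt = 22.0000, Σ(t)² = 120.0000, Σln y = -5.0563, Σt·ln y = -48.8686).
Slope k = (n·Σt·ln y − Σt·Σln y)/(n·Σ(t)² − (Σt)²) = (6·-48.8686 − 22.0000·-5.0563)/236.0000 = -0.77107; ln C = (Σln y − k·Σt)/n = 1.98452, so C = exp(1.98452) = 7.27558.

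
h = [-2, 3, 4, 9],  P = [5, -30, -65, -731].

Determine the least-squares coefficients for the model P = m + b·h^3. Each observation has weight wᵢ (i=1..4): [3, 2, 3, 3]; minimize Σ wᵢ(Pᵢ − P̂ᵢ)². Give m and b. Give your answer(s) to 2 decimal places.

m = -2.30, b = -1.00

Sums needed: Σwᵢ·1 = 11, Σwᵢ·h^3 = 2409, Σwᵢ·h^3·h^3 = 1608261.
For XᵀWP: Σwᵢ·P = -2433, Σwᵢ·h^3·P = -1612917.
XᵀWX·[m, b]ᵀ = XᵀWP becomes [[11, 2409]; [2409, 1608261]]·[m, b]ᵀ = [-2433, -1612917]ᵀ.
Δ = 11·1608261 − 2409² = 11887590.
m = ((-2433)·1608261 − 2409·(-1612917))/11887590 = -912732/396253; b = (11·(-1612917) − 2409·(-2433))/11887590 = -36003/36023.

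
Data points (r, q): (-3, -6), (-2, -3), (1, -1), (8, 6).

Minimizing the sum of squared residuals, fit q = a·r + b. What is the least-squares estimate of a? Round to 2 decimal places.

a = 1.01

Compute the Gram sums: Σr·r = 78, Σr = 4, Σ1 = 4.
Right-hand side: Σr·q = 71, Σq = -4.
Normal equations: [[78, 4]; [4, 4]]·[a, b]ᵀ = [71, -4]ᵀ.
Δ = 78·4 − 4² = 296.
a = (71·4 − 4·(-4))/296 = 75/74; b = (78·(-4) − 4·71)/296 = -149/74.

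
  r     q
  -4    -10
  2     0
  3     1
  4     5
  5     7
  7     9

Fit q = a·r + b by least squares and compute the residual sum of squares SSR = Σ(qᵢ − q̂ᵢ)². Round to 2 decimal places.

SSR = 4.30

Sums needed: Σr·r = 119, Σr = 17, Σ1 = 6.
Right-hand side: Σr·q = 161, Σq = 12.
Normal equations: [[119, 17]; [17, 6]]·[a, b]ᵀ = [161, 12]ᵀ.
Determinant 119·6 − 17² = 425.
a = (161·6 − 17·12)/425 = 762/425; b = (119·12 − 17·161)/425 = -77/25.
Residuals: 107/425, -43/85, -552/425, 386/425, 474/425, -8/17; SSR = 1826/425.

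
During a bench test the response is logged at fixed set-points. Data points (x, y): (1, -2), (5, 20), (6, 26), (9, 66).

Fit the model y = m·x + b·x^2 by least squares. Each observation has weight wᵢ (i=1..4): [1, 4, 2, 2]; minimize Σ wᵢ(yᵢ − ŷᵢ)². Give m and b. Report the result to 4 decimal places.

m = -0.6379, b = 0.8832

From the data, Σwᵢ·x·x = 335, Σwᵢ·x·x^2 = 2391, Σwᵢ·x^2·x^2 = 18215.
Moment sums: Σwᵢ·x·y = 1898, Σwᵢ·x^2·y = 14562.
So MᵀWM·[m, b]ᵀ = MᵀWy: [[335, 2391]; [2391, 18215]]·[m, b]ᵀ = [1898, 14562]ᵀ.
det = 335·18215 − 2391² = 385144.
m = (1898·18215 − 2391·14562)/385144 = -30709/48143; b = (335·14562 − 2391·1898)/385144 = 42519/48143.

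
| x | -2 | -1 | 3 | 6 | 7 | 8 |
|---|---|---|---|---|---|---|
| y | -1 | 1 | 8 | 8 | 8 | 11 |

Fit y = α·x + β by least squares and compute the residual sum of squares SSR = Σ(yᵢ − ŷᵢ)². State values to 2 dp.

SSR = 11.05

The normal equations are: 163·α + 21·β = 217;  21·α + 6·β = 35.
det = 163·6 − 21² = 537.
α = (217·6 − 21·35)/537 = 189/179; β = (163·35 − 21·217)/537 = 1148/537.
Residuals: -551/537, -44/537, 1447/537, -254/537, -821/537, 223/537; SSR = 5936/537.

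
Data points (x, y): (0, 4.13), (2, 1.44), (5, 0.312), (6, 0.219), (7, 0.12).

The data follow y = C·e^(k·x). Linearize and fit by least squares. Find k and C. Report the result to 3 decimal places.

Let Y = ln y. Fitting Y = k·x + ln C by least squares:
Σx = 20.0000, Σ(x)² = 114.0000, Σln y = -3.0208, Σx·ln y = -29.0484.
Equations: 114.0000·k + 20.0000·ln C = -29.0484;  20.0000·k + 5·ln C = -3.0208.
Solving (det = 170.0000): k = -0.49898, ln C = 1.39176, so C = exp(1.39176) = 4.02193.

k = -0.499, C = 4.022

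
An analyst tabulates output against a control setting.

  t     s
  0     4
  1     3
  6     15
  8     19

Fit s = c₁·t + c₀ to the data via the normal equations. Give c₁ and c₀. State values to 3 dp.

Entries of MᵀM: Σt·t = 101, Σt = 15, Σ1 = 4.
For Mᵀs: Σt·s = 245, Σs = 41.
MᵀM·[c₁, c₀]ᵀ = Mᵀs becomes [[101, 15]; [15, 4]]·[c₁, c₀]ᵀ = [245, 41]ᵀ.
Δ = 101·4 − 15² = 179.
c₁ = (245·4 − 15·41)/179 = 365/179; c₀ = (101·41 − 15·245)/179 = 466/179.

c₁ = 2.039, c₀ = 2.603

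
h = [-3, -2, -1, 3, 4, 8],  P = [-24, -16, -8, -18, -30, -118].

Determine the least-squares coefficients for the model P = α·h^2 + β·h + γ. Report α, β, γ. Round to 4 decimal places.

Entries of XᵀX: Σh^2·h^2 = 4531, Σh^2·h = 567, Σh^2 = 103, Σh·h = 103, Σh = 9, Σ1 = 6.
For XᵀP: Σh^2·P = -8482, Σh·P = -1006, ΣP = -214.
XᵀX·[α, β, γ]ᵀ = XᵀP becomes [[4531, 567, 103]; [567, 103, 9]; [103, 9, 6]]·[α, β, γ]ᵀ = [-8482, -1006, -214]ᵀ.
Inverting the 3×3 Gram matrix, [α, β, γ]ᵀ = [-221675/115676, 12395/10516, -262437/57838]ᵀ.

α = -1.9163, β = 1.1787, γ = -4.5374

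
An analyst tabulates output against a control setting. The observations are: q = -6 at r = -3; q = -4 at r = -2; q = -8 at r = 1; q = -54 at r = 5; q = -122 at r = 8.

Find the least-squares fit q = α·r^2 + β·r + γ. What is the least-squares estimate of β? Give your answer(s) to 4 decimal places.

β = -3.0512

The normal system MᵀM·[α, β, γ]ᵀ = Mᵀq is [[4819, 603, 103]; [603, 103, 9]; [103, 9, 5]]·[α, β, γ]ᵀ = [-9236, -1228, -194]ᵀ.
Solving the 3×3 system (Gaussian elimination) gives α = -109763/74659, β = -227803/74659, γ = -225606/74659.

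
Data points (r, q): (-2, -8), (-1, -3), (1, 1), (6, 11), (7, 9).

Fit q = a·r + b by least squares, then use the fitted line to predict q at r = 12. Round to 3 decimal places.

Setting ∂/∂a … = 0 gives: 91·a + 11·b = 149;  11·a + 5·b = 10.
(Σr·r = 91, Σr = 11, Σ1 = 5, Σr·q = 149, Σq = 10.)
Eliminating b: 5·(row 1) − 11·(row 2) gives 334·a = 5·149 − 11·10 = 635, so a = 635/334.
Then b = (10 − 11·(635/334))/5 = -729/334.
At r = 12: q̂ = (635/334)·(12) + (-729/334)·(1) = 6891/334.

q̂ = 20.632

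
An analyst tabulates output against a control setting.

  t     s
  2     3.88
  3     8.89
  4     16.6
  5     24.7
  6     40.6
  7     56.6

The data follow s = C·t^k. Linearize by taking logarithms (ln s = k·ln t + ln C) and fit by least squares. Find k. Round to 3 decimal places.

With ln sᵢ as the transformed response and ln tᵢ as the regressor:
Σln t = 8.5252, Σ(ln t)² = 13.1965, Σln s = 17.2967, Σln t·ln s = 26.8860.
Equations: 13.1965·k + 8.5252·ln C = 26.8860;  8.5252·k + 6·ln C = 17.2967.
Δ = 13.1965·6 − (8.5252)² = 6.5005; k = (26.8860·6 − 8.5252·17.2967)/6.5005 = 2.13189, ln C = (13.1965·17.2967 − 8.5252·26.8860)/6.5005 = -0.14632.

k = 2.132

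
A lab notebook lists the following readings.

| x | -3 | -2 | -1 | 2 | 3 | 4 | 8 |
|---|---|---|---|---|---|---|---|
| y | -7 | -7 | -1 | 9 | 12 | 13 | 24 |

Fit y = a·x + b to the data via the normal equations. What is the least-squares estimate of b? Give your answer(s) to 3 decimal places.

Compute the Gram sums: Σx·x = 107, Σx = 11, Σ1 = 7.
For Mᵀy: Σx·y = 334, Σy = 43.
So MᵀM·[a, b]ᵀ = Mᵀy: [[107, 11]; [11, 7]]·[a, b]ᵀ = [334, 43]ᵀ.
Eliminating b: 7·(row 1) − 11·(row 2) gives 628·a = 7·334 − 11·43 = 1865, so a = 1865/628.
Then b = (43 − 11·(1865/628))/7 = 927/628.

b = 1.476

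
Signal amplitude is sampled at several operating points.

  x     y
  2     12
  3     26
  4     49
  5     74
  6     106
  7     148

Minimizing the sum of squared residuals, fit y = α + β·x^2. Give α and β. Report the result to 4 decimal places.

α = -0.4183, β = 3.0037

Entries of MᵀM: Σ1 = 6, Σx^2 = 139, Σx^2·x^2 = 4675.
And Σy = 415, Σx^2·y = 13984.
So MᵀM·[α, β]ᵀ = Mᵀy: [[6, 139]; [139, 4675]]·[α, β]ᵀ = [415, 13984]ᵀ.
Eliminating β: 4675·(row 1) − 139·(row 2) gives 8729·α = 4675·415 − 139·13984 = -3651, so α = -3651/8729.
Then β = (13984 − 139·(-3651/8729))/4675 = 26219/8729.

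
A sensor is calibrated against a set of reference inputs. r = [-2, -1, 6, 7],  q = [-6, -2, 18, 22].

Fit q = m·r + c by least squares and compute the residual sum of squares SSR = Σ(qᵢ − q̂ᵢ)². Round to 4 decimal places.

SSR = 0.9846

Sums needed: Σr·r = 90, Σr = 10, Σ1 = 4.
Moment sums: Σr·q = 276, Σq = 32.
Δ = 90·4 − 10² = 260.
m = (276·4 − 10·32)/260 = 196/65; c = (90·32 − 10·276)/260 = 6/13.
Residuals: -28/65, 36/65, -36/65, 28/65; SSR = 64/65.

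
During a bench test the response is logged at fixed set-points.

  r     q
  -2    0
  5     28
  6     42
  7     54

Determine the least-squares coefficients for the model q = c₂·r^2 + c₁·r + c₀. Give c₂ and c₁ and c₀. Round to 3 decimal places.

The normal equations are: 4338·c₂ + 676·c₁ + 114·c₀ = 4858;  676·c₂ + 114·c₁ + 16·c₀ = 770;  114·c₂ + 16·c₁ + 4·c₀ = 124.
Row-reducing yields c₂ = 592/605, c₁ = 323/275, c₀ = -4797/3025.

c₂ = 0.979, c₁ = 1.175, c₀ = -1.586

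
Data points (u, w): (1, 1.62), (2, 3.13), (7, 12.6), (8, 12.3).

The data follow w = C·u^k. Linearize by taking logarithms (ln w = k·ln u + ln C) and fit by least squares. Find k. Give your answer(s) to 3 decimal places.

k = 1.017

Linearized form: ln w = k·ln u + ln C. From the 4 transformed points,
Σln u = 4.7185, Σ(ln u)² = 8.5911, Σln w = 6.6668, Σln u·ln w = 10.9398.
Equations: 8.5911·k + 4.7185·ln C = 10.9398;  4.7185·k + 4·ln C = 6.6668.
Δ = 8.5911·4 − (4.7185)² = 12.1002; k = (10.9398·4 − 4.7185·6.6668)/12.1002 = 1.01670, ln C = (8.5911·6.6668 − 4.7185·10.9398)/12.1002 = 0.46737.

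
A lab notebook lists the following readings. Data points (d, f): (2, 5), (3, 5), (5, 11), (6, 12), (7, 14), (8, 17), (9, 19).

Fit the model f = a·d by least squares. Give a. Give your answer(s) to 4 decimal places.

XᵀX·[a]ᵀ = Xᵀf reads: 268·a = 557.
(Σd·d = 268, Σd·f = 557.)
Hence a = 557 / 268 ≈ 2.07836.

a = 2.0784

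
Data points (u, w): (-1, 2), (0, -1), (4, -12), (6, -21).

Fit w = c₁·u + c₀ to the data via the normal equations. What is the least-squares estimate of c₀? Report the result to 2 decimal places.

Normal-equation sums: Σu·u = 53, Σu = 9, Σ1 = 4.
For Xᵀw: Σu·w = -176, Σw = -32.
Normal equations: [[53, 9]; [9, 4]]·[c₁, c₀]ᵀ = [-176, -32]ᵀ.
Determinant 53·4 − 9² = 131.
c₁ = ((-176)·4 − 9·(-32))/131 = -416/131; c₀ = (53·(-32) − 9·(-176))/131 = -112/131.

c₀ = -0.85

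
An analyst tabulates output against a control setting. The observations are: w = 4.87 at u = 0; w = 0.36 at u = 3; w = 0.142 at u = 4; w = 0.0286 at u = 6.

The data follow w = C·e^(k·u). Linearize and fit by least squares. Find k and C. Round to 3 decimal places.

k = -0.860, C = 4.756

Let Y = ln w. Fitting Y = k·u + ln C by least squares:
Σu = 13.0000, Σ(u)² = 61.0000, Σln w = -4.9448, Σu·ln w = -32.1988.
Equations: 61.0000·k + 13.0000·ln C = -32.1988;  13.0000·k + 4·ln C = -4.9448.
Slope k = (n·Σu·ln w − Σu·Σln w)/(n·Σ(u)² − (Σu)²) = (4·-32.1988 − 13.0000·-4.9448)/75.0000 = -0.86016; ln C = (Σln w − k·Σu)/n = 1.55932, so C = exp(1.55932) = 4.75558.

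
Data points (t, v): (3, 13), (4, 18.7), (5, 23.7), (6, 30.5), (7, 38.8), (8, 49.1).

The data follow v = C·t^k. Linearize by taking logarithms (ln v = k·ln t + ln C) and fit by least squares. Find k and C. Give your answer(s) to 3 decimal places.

With ln vᵢ as the transformed response and ln tᵢ as the regressor:
XᵀX = [[17.0401, 9.9115]; [9.9115, 6]], rhs = [33.3121, 19.6290]ᵀ  (here Σln t = 9.9115, Σ(ln t)² = 17.0401, Σln v = 19.6290, Σln t·ln v = 33.3121).
Solving (det = 4.0036): k = 1.32902, ln C = 1.07607, so C = exp(1.07607) = 2.93312.

k = 1.329, C = 2.933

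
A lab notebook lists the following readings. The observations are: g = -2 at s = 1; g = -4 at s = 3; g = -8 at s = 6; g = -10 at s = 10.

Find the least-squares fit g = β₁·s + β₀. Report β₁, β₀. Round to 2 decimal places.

β₁ = -0.91, β₀ = -1.43

AᵀA·[β₁, β₀]ᵀ = Aᵀg reads: 146·β₁ + 20·β₀ = -162;  20·β₁ + 4·β₀ = -24.
(Σs·s = 146, Σs = 20, Σ1 = 4, Σs·g = -162, Σg = -24.)
Eliminating β₀: 4·(row 1) − 20·(row 2) gives 184·β₁ = 4·(-162) − 20·(-24) = -168, so β₁ = -21/23.
Then β₀ = ((-24) − 20·(-21/23))/4 = -33/23.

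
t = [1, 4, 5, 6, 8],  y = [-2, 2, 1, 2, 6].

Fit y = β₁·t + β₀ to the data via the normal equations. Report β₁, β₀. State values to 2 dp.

Compute the Gram sums: Σt·t = 142, Σt = 24, Σ1 = 5.
Right-hand side: Σt·y = 71, Σy = 9.
Δ = 142·5 − 24² = 134.
β₁ = (71·5 − 24·9)/134 = 139/134; β₀ = (142·9 − 24·71)/134 = -213/67.

β₁ = 1.04, β₀ = -3.18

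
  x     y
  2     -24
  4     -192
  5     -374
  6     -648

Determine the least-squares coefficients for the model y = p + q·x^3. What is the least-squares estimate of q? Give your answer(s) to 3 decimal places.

q = -2.999

Sums needed: Σ1 = 4, Σx^3 = 413, Σx^3·x^3 = 66441.
Moment sums: Σy = -1238, Σx^3·y = -199198.
Determinant 4·66441 − 413² = 95195.
p = ((-1238)·66441 − 413·(-199198))/95195 = 14816/95195; q = (4·(-199198) − 413·(-1238))/95195 = -285498/95195.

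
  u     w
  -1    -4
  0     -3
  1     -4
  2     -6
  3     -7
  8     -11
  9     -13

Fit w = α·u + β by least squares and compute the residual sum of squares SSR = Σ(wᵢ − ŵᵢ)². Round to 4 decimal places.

From the data, Σu·u = 160, Σu = 22, Σ1 = 7.
For Mᵀw: Σu·w = -238, Σw = -48.
MᵀM·[α, β]ᵀ = Mᵀw becomes [[160, 22]; [22, 7]]·[α, β]ᵀ = [-238, -48]ᵀ.
Δ = 160·7 − 22² = 636.
α = ((-238)·7 − 22·(-48))/636 = -305/318; β = (160·(-48) − 22·(-238))/636 = -611/159.
Residuals: -355/318, 134/159, 85/106, -38/159, -89/318, 82/159, -167/318; SSR = 521/159.

SSR = 3.2767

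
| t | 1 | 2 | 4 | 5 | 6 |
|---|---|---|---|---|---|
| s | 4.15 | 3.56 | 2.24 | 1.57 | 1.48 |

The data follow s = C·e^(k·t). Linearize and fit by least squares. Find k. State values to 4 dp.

k = -0.2231

With ln sᵢ as the transformed response and tᵢ as the regressor:
XᵀX = [[82.0000, 18.0000]; [18.0000, 5]], rhs = [11.7962, 4.3425]ᵀ  (here Σt = 18.0000, Σ(t)² = 82.0000, Σln s = 4.3425, Σt·ln s = 11.7962).
Solving (det = 86.0000): k = -0.22306, ln C = 1.67152.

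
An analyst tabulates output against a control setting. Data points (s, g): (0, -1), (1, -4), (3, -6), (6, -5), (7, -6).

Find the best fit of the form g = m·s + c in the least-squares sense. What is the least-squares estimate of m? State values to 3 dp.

The normal equations are: 95·m + 17·c = -94;  17·m + 5·c = -22.
(Σs·s = 95, Σs = 17, Σ1 = 5, Σs·g = -94, Σg = -22.)
Eliminating c: 5·(row 1) − 17·(row 2) gives 186·m = 5·(-94) − 17·(-22) = -96, so m = -16/31.
Then c = ((-22) − 17·(-16/31))/5 = -82/31.

m = -0.516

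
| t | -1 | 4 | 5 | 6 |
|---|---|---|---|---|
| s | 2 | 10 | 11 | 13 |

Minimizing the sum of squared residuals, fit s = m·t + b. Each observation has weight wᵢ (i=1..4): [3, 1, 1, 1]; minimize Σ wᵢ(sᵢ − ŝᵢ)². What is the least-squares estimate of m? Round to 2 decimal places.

Normal-equation sums: Σwᵢ·t·t = 80, Σwᵢ·t = 12, Σwᵢ·1 = 6.
For MᵀWs: Σwᵢ·t·s = 167, Σwᵢ·s = 40.
So MᵀWM·[m, b]ᵀ = MᵀWs: [[80, 12]; [12, 6]]·[m, b]ᵀ = [167, 40]ᵀ.
Determinant 80·6 − 12² = 336.
m = (167·6 − 12·40)/336 = 87/56; b = (80·40 − 12·167)/336 = 299/84.

m = 1.55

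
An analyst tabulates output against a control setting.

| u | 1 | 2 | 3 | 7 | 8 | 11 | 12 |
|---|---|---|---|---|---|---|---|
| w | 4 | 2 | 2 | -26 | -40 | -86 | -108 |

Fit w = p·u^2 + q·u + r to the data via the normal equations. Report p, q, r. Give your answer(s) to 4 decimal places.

Sums needed: Σu^2·u^2 = 41972, Σu^2·u = 3950, Σu^2 = 392, Σu·u = 392, Σu = 44, Σ1 = 7.
For Aᵀw: Σu^2·w = -29762, Σu·w = -2730, Σw = -252.
Row-reducing yields p = -181127/179697, q = 78245/25671, r = 77080/59899.

p = -1.0080, q = 3.0480, r = 1.2868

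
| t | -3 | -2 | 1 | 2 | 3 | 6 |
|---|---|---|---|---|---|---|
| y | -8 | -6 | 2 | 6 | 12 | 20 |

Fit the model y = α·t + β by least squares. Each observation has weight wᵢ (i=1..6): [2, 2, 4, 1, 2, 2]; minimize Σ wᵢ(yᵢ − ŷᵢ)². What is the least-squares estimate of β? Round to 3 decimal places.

β = 0.384

Compute the Gram sums: Σwᵢ·t·t = 124, Σwᵢ·t = 14, Σwᵢ·1 = 13.
For XᵀWy: Σwᵢ·t·y = 404, Σwᵢ·y = 50.
Determinant 124·13 − 14² = 1416.
α = (404·13 − 14·50)/1416 = 569/177; β = (124·50 − 14·404)/1416 = 68/177.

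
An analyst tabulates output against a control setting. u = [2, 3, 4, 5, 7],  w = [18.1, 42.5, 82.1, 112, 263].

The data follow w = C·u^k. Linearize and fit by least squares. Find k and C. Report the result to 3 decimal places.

Linearized form: ln w = k·ln u + ln C. From the 5 transformed points,
Sums: Σln u = 6.7334, Σ(ln u)² = 9.9861, Σln w = 21.3440, Σln u·ln w = 30.6743.
Normal system: [[9.9861, 6.7334]; [6.7334, 5]]·[k, ln C]ᵀ = [30.6743, 21.3440]ᵀ.
Δ = 9.9861·5 − (6.7334)² = 4.5917; k = (30.6743·5 − 6.7334·21.3440)/4.5917 = 2.10244, ln C = (9.9861·21.3440 − 6.7334·30.6743)/4.5917 = 1.43749, so C = exp(1.43749) = 4.21013.

k = 2.102, C = 4.210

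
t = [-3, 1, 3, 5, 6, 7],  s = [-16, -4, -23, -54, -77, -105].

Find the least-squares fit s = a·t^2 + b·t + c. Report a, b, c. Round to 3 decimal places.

a = -1.963, b = -0.956, c = -1.275

Setting ∂/∂a … = 0 gives: 4485·a + 685·b + 129·c = -9622;  685·a + 129·b + 19·c = -1492;  129·a + 19·b + 6·c = -279.
(Σt^2·t^2 = 4485, Σt^2·t = 685, Σt^2 = 129, Σt·t = 129, Σt = 19, Σ1 = 6, Σt^2·s = -9622, Σt·s = -1492, Σs = -279.)
Inverting the 3×3 Gram matrix, [a, b, c]ᵀ = [-17393/8862, -2825/2954, -5648/4431]ᵀ.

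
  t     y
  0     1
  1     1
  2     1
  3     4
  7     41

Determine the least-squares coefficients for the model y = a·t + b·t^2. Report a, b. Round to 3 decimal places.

a = -1.613, b = 1.065

Setting ∂/∂a … = 0 gives: 63·a + 379·b = 302;  379·a + 2499·b = 2050.
Eliminating b: 2499·(row 1) − 379·(row 2) gives 13796·a = 2499·302 − 379·2050 = -22252, so a = -5563/3449.
Then b = (2050 − 379·(-5563/3449))/2499 = 3673/3449.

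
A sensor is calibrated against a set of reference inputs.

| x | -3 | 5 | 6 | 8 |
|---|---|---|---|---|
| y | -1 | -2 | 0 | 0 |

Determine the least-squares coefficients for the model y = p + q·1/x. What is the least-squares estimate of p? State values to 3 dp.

p = -0.761

Sums needed: Σ1 = 4, Σ1/x = 19/120, Σ1/x·1/x = 2801/14400.
Right-hand side: Σy = -3, Σ1/x·y = -1/15.
Normal equations: [[4, 19/120]; [19/120, 2801/14400]]·[p, q]ᵀ = [-3, -1/15]ᵀ.
Determinant 4·(2801/14400) − (19/120)² = 10843/14400.
p = ((-3)·(2801/14400) − (19/120)·(-1/15))/(10843/14400) = -8251/10843; q = (4·(-1/15) − (19/120)·(-3))/(10843/14400) = 3000/10843.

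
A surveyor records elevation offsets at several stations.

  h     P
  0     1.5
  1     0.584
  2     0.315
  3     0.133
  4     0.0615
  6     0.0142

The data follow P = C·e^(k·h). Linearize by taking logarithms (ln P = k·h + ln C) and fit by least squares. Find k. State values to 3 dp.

k = -0.771

With ln Pᵢ as the transformed response and hᵢ as the regressor:
AᵀA = [[66.0000, 16.0000]; [16.0000, 6]], rhs = [-45.5824, -10.3482]ᵀ  (here Σh = 16.0000, Σ(h)² = 66.0000, Σln P = -10.3482, Σh·ln P = -45.5824).
Δ = 66.0000·6 − (16.0000)² = 140.0000; k = (-45.5824·6 − 16.0000·-10.3482)/140.0000 = -0.77088, ln C = (66.0000·-10.3482 − 16.0000·-45.5824)/140.0000 = 0.33097.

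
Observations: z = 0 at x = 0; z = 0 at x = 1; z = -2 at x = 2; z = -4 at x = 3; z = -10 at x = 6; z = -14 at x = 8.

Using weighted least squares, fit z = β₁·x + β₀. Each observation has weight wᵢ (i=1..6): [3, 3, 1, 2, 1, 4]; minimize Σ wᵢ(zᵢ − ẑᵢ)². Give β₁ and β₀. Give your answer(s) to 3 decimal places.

The normal equations are: 317·β₁ + 49·β₀ = -536;  49·β₁ + 14·β₀ = -76.
Determinant 317·14 − 49² = 2037.
β₁ = ((-536)·14 − 49·(-76))/2037 = -180/97; β₀ = (317·(-76) − 49·(-536))/2037 = 724/679.

β₁ = -1.856, β₀ = 1.066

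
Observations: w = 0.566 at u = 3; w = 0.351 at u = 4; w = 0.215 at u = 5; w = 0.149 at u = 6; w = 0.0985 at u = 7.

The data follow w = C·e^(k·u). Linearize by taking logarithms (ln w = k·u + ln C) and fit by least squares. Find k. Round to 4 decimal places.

With ln wᵢ as the transformed response and uᵢ as the regressor:
XᵀX = [[135.0000, 25.0000]; [25.0000, 5]], rhs = [-41.2277, -7.3748]ᵀ  (here Σu = 25.0000, Σ(u)² = 135.0000, Σln w = -7.3748, Σu·ln w = -41.2277).
Δ = 135.0000·5 − (25.0000)² = 50.0000; k = (-41.2277·5 − 25.0000·-7.3748)/50.0000 = -0.43539, ln C = (135.0000·-7.3748 − 25.0000·-41.2277)/50.0000 = 0.70201.

k = -0.4354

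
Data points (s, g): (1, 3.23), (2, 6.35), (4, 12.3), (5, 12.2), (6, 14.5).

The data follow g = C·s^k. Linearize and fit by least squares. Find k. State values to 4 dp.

With ln gᵢ as the transformed response and ln sᵢ as the regressor:
AᵀA = [[8.2030, 5.4806]; [5.4806, 5]], rhs = [13.5776, 10.7061]ᵀ  (here Σln s = 5.4806, Σ(ln s)² = 8.2030, Σln g = 10.7061, Σln s·ln g = 13.5776).
Δ = 8.2030·5 − (5.4806)² = 10.9774; k = (13.5776·5 − 5.4806·10.7061)/10.9774 = 0.83916, ln C = (8.2030·10.7061 − 5.4806·13.5776)/10.9774 = 1.22140.

k = 0.8392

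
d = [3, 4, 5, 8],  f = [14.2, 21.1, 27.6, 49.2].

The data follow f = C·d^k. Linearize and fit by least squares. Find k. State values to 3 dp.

k = 1.260

Linearized form: ln f = k·ln d + ln C. From the 4 transformed points,
XᵀX = [[10.0431, 6.1738]; [6.1738, 4]], rhs = [20.5832, 12.9162]ᵀ  (here Σln d = 6.1738, Σ(ln d)² = 10.0431, Σln f = 12.9162, Σln d·ln f = 20.5832).
Slope k = (n·Σln d·ln f − Σln d·Σln f)/(n·Σ(ln d)² − (Σln d)²) = (4·20.5832 − 6.1738·12.9162)/2.0569 = 1.25953; ln C = (Σln f − k·Σln d)/n = 1.28504.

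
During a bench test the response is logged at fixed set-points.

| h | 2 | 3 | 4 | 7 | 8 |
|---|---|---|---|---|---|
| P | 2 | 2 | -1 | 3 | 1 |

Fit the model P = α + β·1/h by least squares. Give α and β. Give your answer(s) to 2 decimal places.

XᵀX·[α, β]ᵀ = XᵀP reads: 5·α + (227/168)·β = 7;  (227/168)·α + (12973/28224)·β = 331/168.
Δ = 5·(12973/28224) − (227/168)² = 1667/3528.
α = (7·(12973/28224) − (227/168)·(331/168))/(1667/3528) = 7837/6668; β = (5·(331/168) − (227/168)·7)/(1667/3528) = 1386/1667.

α = 1.18, β = 0.83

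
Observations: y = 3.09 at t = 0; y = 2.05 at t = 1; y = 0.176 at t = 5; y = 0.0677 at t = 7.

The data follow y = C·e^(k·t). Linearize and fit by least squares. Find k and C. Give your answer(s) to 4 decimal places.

k = -0.5624, C = 3.2606

With ln yᵢ as the transformed response and tᵢ as the regressor:
Σt = 13.0000, Σ(t)² = 75.0000, Σln y = -2.5839, Σt·ln y = -26.8172.
Equations: 75.0000·k + 13.0000·ln C = -26.8172;  13.0000·k + 4·ln C = -2.5839.
Δ = 75.0000·4 − (13.0000)² = 131.0000; k = (-26.8172·4 − 13.0000·-2.5839)/131.0000 = -0.56243, ln C = (75.0000·-2.5839 − 13.0000·-26.8172)/131.0000 = 1.18190, so C = exp(1.18190) = 3.26056.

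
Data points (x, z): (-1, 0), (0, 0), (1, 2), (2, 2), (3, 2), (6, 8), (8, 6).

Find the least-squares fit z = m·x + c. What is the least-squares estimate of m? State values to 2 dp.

m = 0.85

The normal equations are: 115·m + 19·c = 108;  19·m + 7·c = 20.
Δ = 115·7 − 19² = 444.
m = (108·7 − 19·20)/444 = 94/111; c = (115·20 − 19·108)/444 = 62/111.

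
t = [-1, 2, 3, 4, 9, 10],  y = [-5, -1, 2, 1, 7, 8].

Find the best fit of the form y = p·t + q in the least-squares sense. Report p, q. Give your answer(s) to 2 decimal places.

p = 1.14, q = -3.13

The normal system MᵀM·[p, q]ᵀ = Mᵀy is [[211, 27]; [27, 6]]·[p, q]ᵀ = [156, 12]ᵀ.
det = 211·6 − 27² = 537.
p = (156·6 − 27·12)/537 = 204/179; q = (211·12 − 27·156)/537 = -560/179.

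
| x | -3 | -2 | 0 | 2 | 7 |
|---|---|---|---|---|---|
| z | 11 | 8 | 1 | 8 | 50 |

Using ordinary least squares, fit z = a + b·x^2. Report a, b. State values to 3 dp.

a = 2.877, b = 0.964

Forming AᵀA = [[5, 66]; [66, 2514]] and Aᵀz = [78, 2613]ᵀ gives AᵀA·[a, b]ᵀ = Aᵀz.
Eliminating b: 2514·(row 1) − 66·(row 2) gives 8214·a = 2514·78 − 66·2613 = 23634, so a = 3939/1369.
Then b = (2613 − 66·(3939/1369))/2514 = 2639/2738.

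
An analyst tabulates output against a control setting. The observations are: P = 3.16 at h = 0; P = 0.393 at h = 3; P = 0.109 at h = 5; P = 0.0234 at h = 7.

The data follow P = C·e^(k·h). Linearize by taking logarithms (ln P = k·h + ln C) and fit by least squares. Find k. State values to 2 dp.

k = -0.69

Let Y = ln P. Fitting Y = k·h + ln C by least squares:
Σh = 15.0000, Σ(h)² = 83.0000, Σln P = -5.7548, Σh·ln P = -40.1690.
Equations: 83.0000·k + 15.0000·ln C = -40.1690;  15.0000·k + 4·ln C = -5.7548.
Solving (det = 107.0000): k = -0.69490, ln C = 1.16717.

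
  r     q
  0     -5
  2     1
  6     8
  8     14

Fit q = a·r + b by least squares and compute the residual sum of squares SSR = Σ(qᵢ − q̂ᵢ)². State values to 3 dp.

MᵀM·[a, b]ᵀ = Mᵀq reads: 104·a + 16·b = 162;  16·a + 4·b = 18.
(Σr·r = 104, Σr = 16, Σ1 = 4, Σr·q = 162, Σq = 18.)
det = 104·4 − 16² = 160.
a = (162·4 − 16·18)/160 = 9/4; b = (104·18 − 16·162)/160 = -9/2.
Residuals: -1/2, 1, -1, 1/2; SSR = 5/2.

SSR = 2.500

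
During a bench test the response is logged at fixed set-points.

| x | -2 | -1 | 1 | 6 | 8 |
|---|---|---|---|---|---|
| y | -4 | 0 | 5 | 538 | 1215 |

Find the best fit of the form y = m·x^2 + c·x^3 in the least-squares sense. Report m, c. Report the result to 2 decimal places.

Sums needed: Σx^2·x^2 = 5410, Σx^2·x^3 = 40512, Σx^3·x^3 = 308866.
And Σx^2·y = 97117, Σx^3·y = 738325.
AᵀA·[m, c]ᵀ = Aᵀy becomes [[5410, 40512]; [40512, 308866]]·[m, c]ᵀ = [97117, 738325]ᵀ.
Eliminating c: 308866·(row 1) − 40512·(row 2) gives 29742916·m = 308866·97117 − 40512·738325 = 85116922, so m = 42558461/14871458.
Then c = (738325 − 40512·(42558461/14871458))/308866 = 29967173/14871458.

m = 2.86, c = 2.02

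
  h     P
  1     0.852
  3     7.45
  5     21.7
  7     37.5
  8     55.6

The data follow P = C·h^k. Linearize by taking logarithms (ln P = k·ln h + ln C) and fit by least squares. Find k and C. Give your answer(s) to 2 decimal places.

Taking logs, ln P = k·ln h + ln C, so regress ln P on ln h.
Σln h = 6.7334, Σ(ln h)² = 11.9079, Σln P = 12.5679, Σln h·ln P = 22.5672.
Equations: 11.9079·k + 6.7334·ln C = 22.5672;  6.7334·k + 5·ln C = 12.5679.
Δ = 11.9079·5 − (6.7334)² = 14.2007; k = (22.5672·5 − 6.7334·12.5679)/14.2007 = 1.98662, ln C = (11.9079·12.5679 − 6.7334·22.5672)/14.2007 = -0.16177, so C = exp(-0.16177) = 0.85064.

k = 1.99, C = 0.85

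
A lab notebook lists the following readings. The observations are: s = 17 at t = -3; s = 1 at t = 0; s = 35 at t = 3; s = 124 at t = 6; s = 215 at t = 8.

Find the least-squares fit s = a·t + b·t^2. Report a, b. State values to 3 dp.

MᵀM·[a, b]ᵀ = Mᵀs reads: 118·a + 728·b = 2518;  728·a + 5554·b = 18692.
(Σt·t = 118, Σt·t^2 = 728, Σt^2·t^2 = 5554, Σt·s = 2518, Σt^2·s = 18692.)
Eliminating b: 5554·(row 1) − 728·(row 2) gives 125388·a = 5554·2518 − 728·18692 = 377196, so a = 731/243.
Then b = (18692 − 728·(731/243))/5554 = 722/243.

a = 3.008, b = 2.971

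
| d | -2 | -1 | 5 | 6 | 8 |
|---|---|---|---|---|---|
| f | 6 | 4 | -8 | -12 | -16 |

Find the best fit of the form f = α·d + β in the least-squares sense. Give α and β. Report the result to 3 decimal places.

Sums needed: Σd·d = 130, Σd = 16, Σ1 = 5.
For Aᵀf: Σd·f = -256, Σf = -26.
So AᵀA·[α, β]ᵀ = Aᵀf: [[130, 16]; [16, 5]]·[α, β]ᵀ = [-256, -26]ᵀ.
det = 130·5 − 16² = 394.
α = ((-256)·5 − 16·(-26))/394 = -432/197; β = (130·(-26) − 16·(-256))/394 = 358/197.

α = -2.193, β = 1.817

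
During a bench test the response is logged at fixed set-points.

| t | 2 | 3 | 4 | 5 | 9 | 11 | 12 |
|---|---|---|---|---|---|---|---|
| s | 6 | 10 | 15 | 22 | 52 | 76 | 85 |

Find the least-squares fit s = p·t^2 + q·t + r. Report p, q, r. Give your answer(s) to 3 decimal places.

From the data, Σt^2·t^2 = 42916, Σt^2·t = 4012, Σt^2 = 400, Σt·t = 400, Σt = 46, Σ1 = 7.
Moment sums: Σt^2·s = 26552, Σt·s = 2536, Σs = 266.
So AᵀA·[p, q, r]ᵀ = Aᵀs: [[42916, 4012, 400]; [4012, 400, 46]; [400, 46, 7]]·[p, q, r]ᵀ = [26552, 2536, 266]ᵀ.
Row-reducing yields p = 929/2244, q = 14831/6732, r = -41/306.

p = 0.414, q = 2.203, r = -0.134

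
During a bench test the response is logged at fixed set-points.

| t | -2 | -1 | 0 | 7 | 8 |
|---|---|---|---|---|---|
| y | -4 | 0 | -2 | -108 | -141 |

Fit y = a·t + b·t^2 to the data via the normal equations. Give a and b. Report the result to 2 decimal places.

With design matrix X, XᵀX = [[118, 846]; [846, 6514]] and Xᵀy = [-1876, -14332]ᵀ.
Δ = 118·6514 − 846² = 52936.
a = ((-1876)·6514 − 846·(-14332))/52936 = -11924/6617; b = (118·(-14332) − 846·(-1876))/52936 = -13010/6617.

a = -1.80, b = -1.97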